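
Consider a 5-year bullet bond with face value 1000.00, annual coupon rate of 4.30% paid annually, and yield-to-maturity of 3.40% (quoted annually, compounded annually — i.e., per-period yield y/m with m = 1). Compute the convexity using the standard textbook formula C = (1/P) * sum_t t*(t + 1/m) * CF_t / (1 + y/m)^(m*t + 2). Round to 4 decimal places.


Coupon per period c = face * coupon_rate / m = 43.000000
Periods per year m = 1; per-period yield y/m = 0.034000
Number of cashflows N = 5
Cashflows (t years, CF_t, discount factor 1/(1+y/m)^(m*t), PV):
  t = 1.0000: CF_t = 43.000000, DF = 0.967118, PV = 41.586074
  t = 2.0000: CF_t = 43.000000, DF = 0.935317, PV = 40.218640
  t = 3.0000: CF_t = 43.000000, DF = 0.904562, PV = 38.896170
  t = 4.0000: CF_t = 43.000000, DF = 0.874818, PV = 37.617186
  t = 5.0000: CF_t = 1043.000000, DF = 0.846052, PV = 882.432743
Price P = sum_t PV_t = 1040.750812
Convexity numerator sum_t t*(t + 1/m) * CF_t / (1+y/m)^(m*t + 2):
  t = 1.0000: term = 77.792340
  t = 2.0000: term = 225.703114
  t = 3.0000: term = 436.563083
  t = 4.0000: term = 703.680018
  t = 5.0000: term = 24760.635777
Convexity = (1/P) * sum = 26204.374332 / 1040.750812 = 25.178337

Answer: Convexity = 25.1783


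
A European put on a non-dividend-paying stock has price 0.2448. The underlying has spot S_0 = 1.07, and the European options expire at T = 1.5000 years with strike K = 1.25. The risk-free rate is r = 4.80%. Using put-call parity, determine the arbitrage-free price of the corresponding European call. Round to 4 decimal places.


Answer: Call price = 0.1516

Derivation:
Put-call parity: C - P = S_0 * exp(-qT) - K * exp(-rT).
S_0 * exp(-qT) = 1.0700 * 1.00000000 = 1.07000000
K * exp(-rT) = 1.2500 * 0.93053090 = 1.16316362
C = P + S*exp(-qT) - K*exp(-rT)
C = 0.2448 + 1.07000000 - 1.16316362 = 0.1516


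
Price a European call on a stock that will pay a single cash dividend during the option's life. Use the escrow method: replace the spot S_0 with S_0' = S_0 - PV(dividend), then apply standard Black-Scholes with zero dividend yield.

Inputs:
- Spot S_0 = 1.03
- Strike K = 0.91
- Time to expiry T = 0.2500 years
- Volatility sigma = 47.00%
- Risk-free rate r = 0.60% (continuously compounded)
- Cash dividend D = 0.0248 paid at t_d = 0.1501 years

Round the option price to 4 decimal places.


PV(D) = D * exp(-r * t_d) = 0.0248 * 0.99909981 = 0.02477768
S_0' = S_0 - PV(D) = 1.0300 - 0.02477768 = 1.00522232
d1 = (ln(S_0'/K) + (r + sigma^2/2)*T) / (sigma*sqrt(T)) = 0.54736985
d2 = d1 - sigma*sqrt(T) = 0.31236985
exp(-rT) = 0.99850112
N(d1) = 0.70793767; N(d2) = 0.62262027
C = S_0' * N(d1) - K * exp(-rT) * N(d2) = 1.00522232 * 0.70793767 - 0.9100 * 0.99850112 * 0.62262027 = 0.1459

Answer: Price = 0.1459


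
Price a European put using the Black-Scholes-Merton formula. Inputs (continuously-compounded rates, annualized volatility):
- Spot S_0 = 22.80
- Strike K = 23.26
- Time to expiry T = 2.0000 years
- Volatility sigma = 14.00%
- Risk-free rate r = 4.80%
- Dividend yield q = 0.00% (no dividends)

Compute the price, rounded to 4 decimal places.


d1 = (ln(S/K) + (r - q + 0.5*sigma^2) * T) / (sigma * sqrt(T)) = 0.48298115
d2 = d1 - sigma * sqrt(T) = 0.28499125
exp(-rT) = 0.90846402; exp(-qT) = 1.00000000
P = K * exp(-rT) * N(-d2) - S_0 * exp(-qT) * N(-d1)
N(-d1) = 0.31455456; N(-d2) = 0.38782542
P = 23.2600 * 0.90846402 * 0.38782542 - 22.8000 * 1.00000000 * 0.31455456 = 1.0232

Answer: Price = 1.0232


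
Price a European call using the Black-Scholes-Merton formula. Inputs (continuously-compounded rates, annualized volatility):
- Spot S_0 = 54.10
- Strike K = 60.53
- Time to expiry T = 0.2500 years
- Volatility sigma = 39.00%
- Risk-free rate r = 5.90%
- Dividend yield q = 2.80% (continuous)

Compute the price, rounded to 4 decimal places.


Answer: Price = 2.0575

Derivation:
d1 = (ln(S/K) + (r - q + 0.5*sigma^2) * T) / (sigma * sqrt(T)) = -0.43867910
d2 = d1 - sigma * sqrt(T) = -0.63367910
exp(-rT) = 0.98535825; exp(-qT) = 0.99302444
C = S_0 * exp(-qT) * N(d1) - K * exp(-rT) * N(d2)
N(d1) = 0.33044704; N(d2) = 0.26314513
C = 54.1000 * 0.99302444 * 0.33044704 - 60.5300 * 0.98535825 * 0.26314513 = 2.0575


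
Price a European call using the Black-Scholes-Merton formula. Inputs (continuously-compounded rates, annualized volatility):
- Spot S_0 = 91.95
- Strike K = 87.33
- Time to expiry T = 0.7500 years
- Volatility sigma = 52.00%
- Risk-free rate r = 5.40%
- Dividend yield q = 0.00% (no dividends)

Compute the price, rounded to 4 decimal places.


Answer: Price = 20.0240

Derivation:
d1 = (ln(S/K) + (r - q + 0.5*sigma^2) * T) / (sigma * sqrt(T)) = 0.42957281
d2 = d1 - sigma * sqrt(T) = -0.02076040
exp(-rT) = 0.96030916; exp(-qT) = 1.00000000
C = S_0 * exp(-qT) * N(d1) - K * exp(-rT) * N(d2)
N(d1) = 0.66624679; N(d2) = 0.49171840
C = 91.9500 * 1.00000000 * 0.66624679 - 87.3300 * 0.96030916 * 0.49171840 = 20.0240


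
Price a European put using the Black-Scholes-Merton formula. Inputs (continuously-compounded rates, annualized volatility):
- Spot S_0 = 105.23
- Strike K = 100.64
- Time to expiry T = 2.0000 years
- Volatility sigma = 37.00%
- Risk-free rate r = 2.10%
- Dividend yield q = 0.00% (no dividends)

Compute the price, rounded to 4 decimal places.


Answer: Price = 16.7310

Derivation:
d1 = (ln(S/K) + (r - q + 0.5*sigma^2) * T) / (sigma * sqrt(T)) = 0.42712811
d2 = d1 - sigma * sqrt(T) = -0.09613090
exp(-rT) = 0.95886978; exp(-qT) = 1.00000000
P = K * exp(-rT) * N(-d2) - S_0 * exp(-qT) * N(-d1)
N(-d1) = 0.33464301; N(-d2) = 0.53829170
P = 100.6400 * 0.95886978 * 0.53829170 - 105.2300 * 1.00000000 * 0.33464301 = 16.7310


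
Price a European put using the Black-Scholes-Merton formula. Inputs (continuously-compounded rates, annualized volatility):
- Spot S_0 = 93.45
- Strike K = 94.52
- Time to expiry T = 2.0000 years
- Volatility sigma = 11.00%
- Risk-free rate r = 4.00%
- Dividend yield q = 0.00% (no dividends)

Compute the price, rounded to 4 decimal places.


Answer: Price = 3.0380

Derivation:
d1 = (ln(S/K) + (r - q + 0.5*sigma^2) * T) / (sigma * sqrt(T)) = 0.51885620
d2 = d1 - sigma * sqrt(T) = 0.36329270
exp(-rT) = 0.92311635; exp(-qT) = 1.00000000
P = K * exp(-rT) * N(-d2) - S_0 * exp(-qT) * N(-d1)
N(-d1) = 0.30193051; N(-d2) = 0.35819312
P = 94.5200 * 0.92311635 * 0.35819312 - 93.4500 * 1.00000000 * 0.30193051 = 3.0380


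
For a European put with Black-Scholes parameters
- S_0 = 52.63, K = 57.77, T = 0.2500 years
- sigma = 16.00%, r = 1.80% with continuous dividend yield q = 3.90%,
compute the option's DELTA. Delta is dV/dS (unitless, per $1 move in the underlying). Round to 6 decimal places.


Answer: Delta = -0.874491

Derivation:
d1 = -1.1904163803; d2 = -1.2704163803
phi(d1) = 0.1964231315; exp(-qT) = 0.9902973771; exp(-rT) = 0.9955101098
N(-d1) = 0.8830586110
Delta = -exp(-qT) * N(-d1) = -0.9902973771 * 0.8830586110 = -0.874491


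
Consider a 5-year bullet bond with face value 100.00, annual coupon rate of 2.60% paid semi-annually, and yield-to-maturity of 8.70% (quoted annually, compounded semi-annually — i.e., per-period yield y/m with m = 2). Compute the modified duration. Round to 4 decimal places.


Answer: Modified duration = 4.4734

Derivation:
Coupon per period c = face * coupon_rate / m = 1.300000
Periods per year m = 2; per-period yield y/m = 0.043500
Number of cashflows N = 10
Cashflows (t years, CF_t, discount factor 1/(1+y/m)^(m*t), PV):
  t = 0.5000: CF_t = 1.300000, DF = 0.958313, PV = 1.245807
  t = 1.0000: CF_t = 1.300000, DF = 0.918365, PV = 1.193874
  t = 1.5000: CF_t = 1.300000, DF = 0.880081, PV = 1.144105
  t = 2.0000: CF_t = 1.300000, DF = 0.843393, PV = 1.096411
  t = 2.5000: CF_t = 1.300000, DF = 0.808235, PV = 1.050706
  t = 3.0000: CF_t = 1.300000, DF = 0.774543, PV = 1.006905
  t = 3.5000: CF_t = 1.300000, DF = 0.742254, PV = 0.964931
  t = 4.0000: CF_t = 1.300000, DF = 0.711312, PV = 0.924706
  t = 4.5000: CF_t = 1.300000, DF = 0.681660, PV = 0.886158
  t = 5.0000: CF_t = 101.300000, DF = 0.653244, PV = 66.173623
Price P = sum_t PV_t = 75.687227
First compute Macaulay numerator sum_t t * PV_t:
  t * PV_t at t = 0.5000: 0.622904
  t * PV_t at t = 1.0000: 1.193874
  t * PV_t at t = 1.5000: 1.716158
  t * PV_t at t = 2.0000: 2.192823
  t * PV_t at t = 2.5000: 2.626764
  t * PV_t at t = 3.0000: 3.020716
  t * PV_t at t = 3.5000: 3.377258
  t * PV_t at t = 4.0000: 3.698824
  t * PV_t at t = 4.5000: 3.987712
  t * PV_t at t = 5.0000: 330.868114
Macaulay duration D = 353.305147 / 75.687227 = 4.667963
Modified duration = D / (1 + y/m) = 4.667963 / (1 + 0.043500) = 4.473371


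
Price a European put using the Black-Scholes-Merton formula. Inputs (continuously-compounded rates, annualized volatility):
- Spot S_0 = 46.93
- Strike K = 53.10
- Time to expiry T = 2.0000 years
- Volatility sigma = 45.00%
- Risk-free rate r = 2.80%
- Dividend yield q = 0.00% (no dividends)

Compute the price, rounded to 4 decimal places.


d1 = (ln(S/K) + (r - q + 0.5*sigma^2) * T) / (sigma * sqrt(T)) = 0.21210092
d2 = d1 - sigma * sqrt(T) = -0.42429518
exp(-rT) = 0.94553914; exp(-qT) = 1.00000000
P = K * exp(-rT) * N(-d2) - S_0 * exp(-qT) * N(-d1)
N(-d1) = 0.41601415; N(-d2) = 0.66432472
P = 53.1000 * 0.94553914 * 0.66432472 - 46.9300 * 1.00000000 * 0.41601415 = 13.8310

Answer: Price = 13.8310


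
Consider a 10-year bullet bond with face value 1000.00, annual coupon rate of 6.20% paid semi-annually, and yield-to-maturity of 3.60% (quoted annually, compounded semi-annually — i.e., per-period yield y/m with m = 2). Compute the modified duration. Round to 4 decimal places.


Coupon per period c = face * coupon_rate / m = 31.000000
Periods per year m = 2; per-period yield y/m = 0.018000
Number of cashflows N = 20
Cashflows (t years, CF_t, discount factor 1/(1+y/m)^(m*t), PV):
  t = 0.5000: CF_t = 31.000000, DF = 0.982318, PV = 30.451866
  t = 1.0000: CF_t = 31.000000, DF = 0.964949, PV = 29.913425
  t = 1.5000: CF_t = 31.000000, DF = 0.947887, PV = 29.384504
  t = 2.0000: CF_t = 31.000000, DF = 0.931127, PV = 28.864935
  t = 2.5000: CF_t = 31.000000, DF = 0.914663, PV = 28.354553
  t = 3.0000: CF_t = 31.000000, DF = 0.898490, PV = 27.853195
  t = 3.5000: CF_t = 31.000000, DF = 0.882603, PV = 27.360703
  t = 4.0000: CF_t = 31.000000, DF = 0.866997, PV = 26.876918
  t = 4.5000: CF_t = 31.000000, DF = 0.851667, PV = 26.401688
  t = 5.0000: CF_t = 31.000000, DF = 0.836608, PV = 25.934860
  t = 5.5000: CF_t = 31.000000, DF = 0.821816, PV = 25.476287
  t = 6.0000: CF_t = 31.000000, DF = 0.807285, PV = 25.025822
  t = 6.5000: CF_t = 31.000000, DF = 0.793010, PV = 24.583323
  t = 7.0000: CF_t = 31.000000, DF = 0.778989, PV = 24.148647
  t = 7.5000: CF_t = 31.000000, DF = 0.765215, PV = 23.721657
  t = 8.0000: CF_t = 31.000000, DF = 0.751684, PV = 23.302217
  t = 8.5000: CF_t = 31.000000, DF = 0.738393, PV = 22.890194
  t = 9.0000: CF_t = 31.000000, DF = 0.725337, PV = 22.485456
  t = 9.5000: CF_t = 31.000000, DF = 0.712512, PV = 22.087874
  t = 10.0000: CF_t = 1031.000000, DF = 0.699914, PV = 721.610934
Price P = sum_t PV_t = 1216.729058
First compute Macaulay numerator sum_t t * PV_t:
  t * PV_t at t = 0.5000: 15.225933
  t * PV_t at t = 1.0000: 29.913425
  t * PV_t at t = 1.5000: 44.076756
  t * PV_t at t = 2.0000: 57.729870
  t * PV_t at t = 2.5000: 70.886382
  t * PV_t at t = 3.0000: 83.559586
  t * PV_t at t = 3.5000: 95.762460
  t * PV_t at t = 4.0000: 107.507673
  t * PV_t at t = 4.5000: 118.807595
  t * PV_t at t = 5.0000: 129.674302
  t * PV_t at t = 5.5000: 140.119579
  t * PV_t at t = 6.0000: 150.154934
  t * PV_t at t = 6.5000: 159.791597
  t * PV_t at t = 7.0000: 169.040528
  t * PV_t at t = 7.5000: 177.912428
  t * PV_t at t = 8.0000: 186.417738
  t * PV_t at t = 8.5000: 194.566646
  t * PV_t at t = 9.0000: 202.369100
  t * PV_t at t = 9.5000: 209.834801
  t * PV_t at t = 10.0000: 7216.109343
Macaulay duration D = 9559.460676 / 1216.729058 = 7.856688
Modified duration = D / (1 + y/m) = 7.856688 / (1 + 0.018000) = 7.717768

Answer: Modified duration = 7.7178


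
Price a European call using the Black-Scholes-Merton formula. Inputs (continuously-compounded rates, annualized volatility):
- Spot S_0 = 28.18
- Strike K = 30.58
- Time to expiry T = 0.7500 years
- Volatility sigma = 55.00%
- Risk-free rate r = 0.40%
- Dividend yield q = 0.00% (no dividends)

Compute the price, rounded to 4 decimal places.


Answer: Price = 4.4415

Derivation:
d1 = (ln(S/K) + (r - q + 0.5*sigma^2) * T) / (sigma * sqrt(T)) = 0.07285910
d2 = d1 - sigma * sqrt(T) = -0.40345487
exp(-rT) = 0.99700450; exp(-qT) = 1.00000000
C = S_0 * exp(-qT) * N(d1) - K * exp(-rT) * N(d2)
N(d1) = 0.52904088; N(d2) = 0.34330681
C = 28.1800 * 1.00000000 * 0.52904088 - 30.5800 * 0.99700450 * 0.34330681 = 4.4415


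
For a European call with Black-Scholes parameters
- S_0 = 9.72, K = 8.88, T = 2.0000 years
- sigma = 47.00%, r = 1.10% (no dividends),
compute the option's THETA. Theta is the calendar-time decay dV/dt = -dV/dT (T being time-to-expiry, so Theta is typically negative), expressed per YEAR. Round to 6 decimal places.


d1 = 0.5014200424; d2 = -0.1632603319
phi(d1) = 0.3518150869; exp(-qT) = 1.0000000000; exp(-rT) = 0.9782402351
Theta = -S*exp(-qT)*phi(d1)*sigma/(2*sqrt(T)) - r*K*exp(-rT)*N(d2) + q*S*exp(-qT)*N(d1)
N(d1) = 0.6919622314; N(d2) = 0.4351567327; sqrt(T) = 1.4142135624
Term 1 = -9.7200 * 1.0000000000 * 0.3518150869 * 0.4700 / (2 * 1.4142135624) = -0.5682423383
Term 2 = -0.0110 * 8.8800 * 0.9782402351 * 0.4351567327 = -0.0415811867
Term 3 = 0 (no dividend yield, q = 0)
Theta = -0.5682423383 + (-0.0415811867) + (0.0000000000) = -0.609824

Answer: Theta = -0.609824


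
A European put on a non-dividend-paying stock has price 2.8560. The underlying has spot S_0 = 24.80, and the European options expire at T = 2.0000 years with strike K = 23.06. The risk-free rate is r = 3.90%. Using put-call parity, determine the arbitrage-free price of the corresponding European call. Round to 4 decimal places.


Answer: Call price = 6.3263

Derivation:
Put-call parity: C - P = S_0 * exp(-qT) - K * exp(-rT).
S_0 * exp(-qT) = 24.8000 * 1.00000000 = 24.80000000
K * exp(-rT) = 23.0600 * 0.92496443 = 21.32967968
C = P + S*exp(-qT) - K*exp(-rT)
C = 2.8560 + 24.80000000 - 21.32967968 = 6.3263


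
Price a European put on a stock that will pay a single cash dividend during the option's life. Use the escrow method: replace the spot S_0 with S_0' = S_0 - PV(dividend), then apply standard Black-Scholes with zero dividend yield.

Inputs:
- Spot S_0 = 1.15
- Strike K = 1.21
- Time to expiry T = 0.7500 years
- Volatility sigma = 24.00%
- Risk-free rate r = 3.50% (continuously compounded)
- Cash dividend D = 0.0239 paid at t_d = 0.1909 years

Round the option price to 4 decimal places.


PV(D) = D * exp(-r * t_d) = 0.0239 * 0.99334077 = 0.02374084
S_0' = S_0 - PV(D) = 1.1500 - 0.02374084 = 1.12625916
d1 = (ln(S_0'/K) + (r + sigma^2/2)*T) / (sigma*sqrt(T)) = -0.11483834
d2 = d1 - sigma*sqrt(T) = -0.32268444
exp(-rT) = 0.97409154
N(-d1) = 0.54571337; N(-d2) = 0.62653288
P = K * exp(-rT) * N(-d2) - S_0' * N(-d1) = 1.2100 * 0.97409154 * 0.62653288 - 1.12625916 * 0.54571337 = 0.1238

Answer: Price = 0.1238


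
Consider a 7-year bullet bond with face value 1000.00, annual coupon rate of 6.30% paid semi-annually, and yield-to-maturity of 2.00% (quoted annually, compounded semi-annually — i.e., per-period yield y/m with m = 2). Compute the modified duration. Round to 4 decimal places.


Answer: Modified duration = 5.8750

Derivation:
Coupon per period c = face * coupon_rate / m = 31.500000
Periods per year m = 2; per-period yield y/m = 0.010000
Number of cashflows N = 14
Cashflows (t years, CF_t, discount factor 1/(1+y/m)^(m*t), PV):
  t = 0.5000: CF_t = 31.500000, DF = 0.990099, PV = 31.188119
  t = 1.0000: CF_t = 31.500000, DF = 0.980296, PV = 30.879326
  t = 1.5000: CF_t = 31.500000, DF = 0.970590, PV = 30.573590
  t = 2.0000: CF_t = 31.500000, DF = 0.960980, PV = 30.270881
  t = 2.5000: CF_t = 31.500000, DF = 0.951466, PV = 29.971169
  t = 3.0000: CF_t = 31.500000, DF = 0.942045, PV = 29.674425
  t = 3.5000: CF_t = 31.500000, DF = 0.932718, PV = 29.380619
  t = 4.0000: CF_t = 31.500000, DF = 0.923483, PV = 29.089722
  t = 4.5000: CF_t = 31.500000, DF = 0.914340, PV = 28.801704
  t = 5.0000: CF_t = 31.500000, DF = 0.905287, PV = 28.516539
  t = 5.5000: CF_t = 31.500000, DF = 0.896324, PV = 28.234197
  t = 6.0000: CF_t = 31.500000, DF = 0.887449, PV = 27.954651
  t = 6.5000: CF_t = 31.500000, DF = 0.878663, PV = 27.677872
  t = 7.0000: CF_t = 1031.500000, DF = 0.869963, PV = 897.366803
Price P = sum_t PV_t = 1279.579615
First compute Macaulay numerator sum_t t * PV_t:
  t * PV_t at t = 0.5000: 15.594059
  t * PV_t at t = 1.0000: 30.879326
  t * PV_t at t = 1.5000: 45.860384
  t * PV_t at t = 2.0000: 60.541762
  t * PV_t at t = 2.5000: 74.927923
  t * PV_t at t = 3.0000: 89.023275
  t * PV_t at t = 3.5000: 102.832166
  t * PV_t at t = 4.0000: 116.358886
  t * PV_t at t = 4.5000: 129.607670
  t * PV_t at t = 5.0000: 142.582695
  t * PV_t at t = 5.5000: 155.288084
  t * PV_t at t = 6.0000: 167.727904
  t * PV_t at t = 6.5000: 179.906167
  t * PV_t at t = 7.0000: 6281.567622
Macaulay duration D = 7592.697922 / 1279.579615 = 5.933744
Modified duration = D / (1 + y/m) = 5.933744 / (1 + 0.010000) = 5.874994


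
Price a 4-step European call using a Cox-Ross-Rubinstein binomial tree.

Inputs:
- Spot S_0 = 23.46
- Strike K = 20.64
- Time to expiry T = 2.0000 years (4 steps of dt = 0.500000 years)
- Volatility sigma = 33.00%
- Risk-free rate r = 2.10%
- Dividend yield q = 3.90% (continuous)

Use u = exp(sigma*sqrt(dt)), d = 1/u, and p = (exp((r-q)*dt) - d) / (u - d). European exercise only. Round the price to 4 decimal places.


dt = T/N = 0.500000
u = exp(sigma*sqrt(dt)) = 1.262817; d = 1/u = 0.791880
p = (exp((r-q)*dt) - d) / (u - d) = 0.422902
Discount per step: exp(-r*dt) = 0.989555
Stock lattice S(k, i) with i counting down-moves:
  k=0: S(0,0) = 23.4600
  k=1: S(1,0) = 29.6257; S(1,1) = 18.5775
  k=2: S(2,0) = 37.4118; S(2,1) = 23.4600; S(2,2) = 14.7112
  k=3: S(3,0) = 47.2443; S(3,1) = 29.6257; S(3,2) = 18.5775; S(3,3) = 11.6495
  k=4: S(4,0) = 59.6610; S(4,1) = 37.4118; S(4,2) = 23.4600; S(4,3) = 14.7112; S(4,4) = 9.2250
Terminal payoffs V(N, i) = max(S_T - K, 0):
  V(4,0) = 39.020955; V(4,1) = 16.771843; V(4,2) = 2.820000; V(4,3) = 0.000000; V(4,4) = 0.000000
Backward induction: V(k, i) = exp(-r*dt) * [p * V(k+1, i) + (1-p) * V(k+1, i+1)].
  V(3,0) = exp(-r*dt) * [p*39.020955 + (1-p)*16.771843] = 25.907572
  V(3,1) = exp(-r*dt) * [p*16.771843 + (1-p)*2.820000] = 8.629177
  V(3,2) = exp(-r*dt) * [p*2.820000 + (1-p)*0.000000] = 1.180127
  V(3,3) = exp(-r*dt) * [p*0.000000 + (1-p)*0.000000] = 0.000000
  V(2,0) = exp(-r*dt) * [p*25.907572 + (1-p)*8.629177] = 15.769787
  V(2,1) = exp(-r*dt) * [p*8.629177 + (1-p)*1.180127] = 4.285113
  V(2,2) = exp(-r*dt) * [p*1.180127 + (1-p)*0.000000] = 0.493865
  V(1,0) = exp(-r*dt) * [p*15.769787 + (1-p)*4.285113] = 9.046515
  V(1,1) = exp(-r*dt) * [p*4.285113 + (1-p)*0.493865] = 2.075286
  V(0,0) = exp(-r*dt) * [p*9.046515 + (1-p)*2.075286] = 4.970961

Answer: Price = V(0,0) = 4.9710


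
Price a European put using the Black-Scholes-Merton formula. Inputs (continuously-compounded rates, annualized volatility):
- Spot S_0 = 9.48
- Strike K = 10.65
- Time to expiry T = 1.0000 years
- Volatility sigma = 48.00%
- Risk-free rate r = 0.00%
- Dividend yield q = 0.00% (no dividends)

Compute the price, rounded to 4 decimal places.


d1 = (ln(S/K) + (r - q + 0.5*sigma^2) * T) / (sigma * sqrt(T)) = -0.00244912
d2 = d1 - sigma * sqrt(T) = -0.48244912
exp(-rT) = 1.00000000; exp(-qT) = 1.00000000
P = K * exp(-rT) * N(-d2) - S_0 * exp(-qT) * N(-d1)
N(-d1) = 0.50097706; N(-d2) = 0.68525653
P = 10.6500 * 1.00000000 * 0.68525653 - 9.4800 * 1.00000000 * 0.50097706 = 2.5487

Answer: Price = 2.5487


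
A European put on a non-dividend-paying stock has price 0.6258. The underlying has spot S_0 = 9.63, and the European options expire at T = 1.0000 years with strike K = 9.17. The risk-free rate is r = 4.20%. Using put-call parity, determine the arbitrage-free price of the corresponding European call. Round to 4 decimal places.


Answer: Call price = 1.4630

Derivation:
Put-call parity: C - P = S_0 * exp(-qT) - K * exp(-rT).
S_0 * exp(-qT) = 9.6300 * 1.00000000 = 9.63000000
K * exp(-rT) = 9.1700 * 0.95886978 = 8.79283589
C = P + S*exp(-qT) - K*exp(-rT)
C = 0.6258 + 9.63000000 - 8.79283589 = 1.4630


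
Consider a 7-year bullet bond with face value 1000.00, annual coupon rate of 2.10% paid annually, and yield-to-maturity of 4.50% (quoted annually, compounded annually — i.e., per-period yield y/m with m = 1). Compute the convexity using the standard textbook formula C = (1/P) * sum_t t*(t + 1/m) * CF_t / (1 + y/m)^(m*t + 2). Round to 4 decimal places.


Answer: Convexity = 46.8501

Derivation:
Coupon per period c = face * coupon_rate / m = 21.000000
Periods per year m = 1; per-period yield y/m = 0.045000
Number of cashflows N = 7
Cashflows (t years, CF_t, discount factor 1/(1+y/m)^(m*t), PV):
  t = 1.0000: CF_t = 21.000000, DF = 0.956938, PV = 20.095694
  t = 2.0000: CF_t = 21.000000, DF = 0.915730, PV = 19.230329
  t = 3.0000: CF_t = 21.000000, DF = 0.876297, PV = 18.402229
  t = 4.0000: CF_t = 21.000000, DF = 0.838561, PV = 17.609788
  t = 5.0000: CF_t = 21.000000, DF = 0.802451, PV = 16.851472
  t = 6.0000: CF_t = 21.000000, DF = 0.767896, PV = 16.125811
  t = 7.0000: CF_t = 1021.000000, DF = 0.734828, PV = 750.259855
Price P = sum_t PV_t = 858.575177
Convexity numerator sum_t t*(t + 1/m) * CF_t / (1+y/m)^(m*t + 2):
  t = 1.0000: term = 36.804457
  t = 2.0000: term = 105.658729
  t = 3.0000: term = 202.217664
  t = 4.0000: term = 322.516210
  t = 5.0000: term = 462.941928
  t = 6.0000: term = 620.209282
  t = 7.0000: term = 38473.983559
Convexity = (1/P) * sum = 40224.331830 / 858.575177 = 46.850099


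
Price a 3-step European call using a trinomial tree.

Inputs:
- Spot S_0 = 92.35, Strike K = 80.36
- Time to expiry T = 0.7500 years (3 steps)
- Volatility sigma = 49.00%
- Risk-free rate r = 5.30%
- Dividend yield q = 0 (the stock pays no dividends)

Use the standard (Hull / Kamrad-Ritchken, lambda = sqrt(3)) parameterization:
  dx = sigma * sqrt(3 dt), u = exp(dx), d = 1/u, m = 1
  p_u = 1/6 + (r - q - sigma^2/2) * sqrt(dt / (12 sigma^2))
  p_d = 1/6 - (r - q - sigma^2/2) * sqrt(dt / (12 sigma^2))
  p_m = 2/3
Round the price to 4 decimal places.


dt = T/N = 0.250000; dx = sigma*sqrt(3*dt) = 0.424352
u = exp(dx) = 1.528600; d = 1/u = 0.654193
p_u = 0.146916, p_m = 0.666667, p_d = 0.186417
Discount per step: exp(-r*dt) = 0.986837
Stock lattice S(k, j) with j the centered position index:
  k=0: S(0,+0) = 92.3500
  k=1: S(1,-1) = 60.4147; S(1,+0) = 92.3500; S(1,+1) = 141.1662
  k=2: S(2,-2) = 39.5229; S(2,-1) = 60.4147; S(2,+0) = 92.3500; S(2,+1) = 141.1662; S(2,+2) = 215.7867
  k=3: S(3,-3) = 25.8556; S(3,-2) = 39.5229; S(3,-1) = 60.4147; S(3,+0) = 92.3500; S(3,+1) = 141.1662; S(3,+2) = 215.7867; S(3,+3) = 329.8517
Terminal payoffs V(N, j) = max(S_T - K, 0):
  V(3,-3) = 0.000000; V(3,-2) = 0.000000; V(3,-1) = 0.000000; V(3,+0) = 11.990000; V(3,+1) = 60.806233; V(3,+2) = 135.426739; V(3,+3) = 249.491664
Backward induction: V(k, j) = exp(-r*dt) * [p_u * V(k+1, j+1) + p_m * V(k+1, j) + p_d * V(k+1, j-1)]
  V(2,-2) = exp(-r*dt) * [p_u*0.000000 + p_m*0.000000 + p_d*0.000000] = 0.000000
  V(2,-1) = exp(-r*dt) * [p_u*11.990000 + p_m*0.000000 + p_d*0.000000] = 1.738336
  V(2,+0) = exp(-r*dt) * [p_u*60.806233 + p_m*11.990000 + p_d*0.000000] = 16.703941
  V(2,+1) = exp(-r*dt) * [p_u*135.426739 + p_m*60.806233 + p_d*11.990000] = 61.844099
  V(2,+2) = exp(-r*dt) * [p_u*249.491664 + p_m*135.426739 + p_d*60.806233] = 136.454095
  V(1,-1) = exp(-r*dt) * [p_u*16.703941 + p_m*1.738336 + p_d*0.000000] = 3.565411
  V(1,+0) = exp(-r*dt) * [p_u*61.844099 + p_m*16.703941 + p_d*1.738336] = 20.275466
  V(1,+1) = exp(-r*dt) * [p_u*136.454095 + p_m*61.844099 + p_d*16.703941] = 63.543043
  V(0,+0) = exp(-r*dt) * [p_u*63.543043 + p_m*20.275466 + p_d*3.565411] = 23.207574

Answer: Price = V(0,0) = 23.2076


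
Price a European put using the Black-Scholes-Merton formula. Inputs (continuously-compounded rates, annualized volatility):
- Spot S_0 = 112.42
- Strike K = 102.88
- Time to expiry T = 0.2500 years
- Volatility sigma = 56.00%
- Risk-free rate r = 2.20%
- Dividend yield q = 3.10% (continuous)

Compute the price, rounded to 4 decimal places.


d1 = (ln(S/K) + (r - q + 0.5*sigma^2) * T) / (sigma * sqrt(T)) = 0.44867356
d2 = d1 - sigma * sqrt(T) = 0.16867356
exp(-rT) = 0.99451510; exp(-qT) = 0.99227995
P = K * exp(-rT) * N(-d2) - S_0 * exp(-qT) * N(-d1)
N(-d1) = 0.32683358; N(-d2) = 0.43302671
P = 102.8800 * 0.99451510 * 0.43302671 - 112.4200 * 0.99227995 * 0.32683358 = 7.8465

Answer: Price = 7.8465


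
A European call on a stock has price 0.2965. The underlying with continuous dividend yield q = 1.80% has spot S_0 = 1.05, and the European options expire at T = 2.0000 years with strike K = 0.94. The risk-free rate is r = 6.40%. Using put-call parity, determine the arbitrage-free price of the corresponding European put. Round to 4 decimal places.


Put-call parity: C - P = S_0 * exp(-qT) - K * exp(-rT).
S_0 * exp(-qT) = 1.0500 * 0.96464029 = 1.01287231
K * exp(-rT) = 0.9400 * 0.87985338 = 0.82706218
P = C - S*exp(-qT) + K*exp(-rT)
P = 0.2965 - 1.01287231 + 0.82706218 = 0.1107

Answer: Put price = 0.1107


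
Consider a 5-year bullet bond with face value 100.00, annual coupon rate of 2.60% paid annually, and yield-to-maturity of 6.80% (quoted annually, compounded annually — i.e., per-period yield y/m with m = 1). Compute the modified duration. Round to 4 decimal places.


Coupon per period c = face * coupon_rate / m = 2.600000
Periods per year m = 1; per-period yield y/m = 0.068000
Number of cashflows N = 5
Cashflows (t years, CF_t, discount factor 1/(1+y/m)^(m*t), PV):
  t = 1.0000: CF_t = 2.600000, DF = 0.936330, PV = 2.434457
  t = 2.0000: CF_t = 2.600000, DF = 0.876713, PV = 2.279454
  t = 3.0000: CF_t = 2.600000, DF = 0.820892, PV = 2.134320
  t = 4.0000: CF_t = 2.600000, DF = 0.768626, PV = 1.998427
  t = 5.0000: CF_t = 102.600000, DF = 0.719687, PV = 73.839900
Price P = sum_t PV_t = 82.686558
First compute Macaulay numerator sum_t t * PV_t:
  t * PV_t at t = 1.0000: 2.434457
  t * PV_t at t = 2.0000: 4.558908
  t * PV_t at t = 3.0000: 6.402961
  t * PV_t at t = 4.0000: 7.993709
  t * PV_t at t = 5.0000: 369.199498
Macaulay duration D = 390.589533 / 82.686558 = 4.723737
Modified duration = D / (1 + y/m) = 4.723737 / (1 + 0.068000) = 4.422974

Answer: Modified duration = 4.4230


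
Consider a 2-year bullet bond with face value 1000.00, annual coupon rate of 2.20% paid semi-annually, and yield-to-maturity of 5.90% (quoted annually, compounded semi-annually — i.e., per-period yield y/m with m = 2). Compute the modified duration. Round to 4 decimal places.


Coupon per period c = face * coupon_rate / m = 11.000000
Periods per year m = 2; per-period yield y/m = 0.029500
Number of cashflows N = 4
Cashflows (t years, CF_t, discount factor 1/(1+y/m)^(m*t), PV):
  t = 0.5000: CF_t = 11.000000, DF = 0.971345, PV = 10.684798
  t = 1.0000: CF_t = 11.000000, DF = 0.943512, PV = 10.378629
  t = 1.5000: CF_t = 11.000000, DF = 0.916476, PV = 10.081233
  t = 2.0000: CF_t = 1011.000000, DF = 0.890214, PV = 900.006719
Price P = sum_t PV_t = 931.151379
First compute Macaulay numerator sum_t t * PV_t:
  t * PV_t at t = 0.5000: 5.342399
  t * PV_t at t = 1.0000: 10.378629
  t * PV_t at t = 1.5000: 15.121849
  t * PV_t at t = 2.0000: 1800.013438
Macaulay duration D = 1830.856315 / 931.151379 = 1.966228
Modified duration = D / (1 + y/m) = 1.966228 / (1 + 0.029500) = 1.909887

Answer: Modified duration = 1.9099


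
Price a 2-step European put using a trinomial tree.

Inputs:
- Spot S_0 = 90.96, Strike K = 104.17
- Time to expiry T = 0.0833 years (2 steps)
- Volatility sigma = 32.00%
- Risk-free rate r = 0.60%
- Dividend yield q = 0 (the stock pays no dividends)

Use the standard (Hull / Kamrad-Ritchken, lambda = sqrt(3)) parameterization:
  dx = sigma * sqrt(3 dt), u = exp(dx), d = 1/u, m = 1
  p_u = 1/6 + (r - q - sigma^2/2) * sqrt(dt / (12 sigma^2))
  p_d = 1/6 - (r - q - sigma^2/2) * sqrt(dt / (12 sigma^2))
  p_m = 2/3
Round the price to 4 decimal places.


dt = T/N = 0.041650; dx = sigma*sqrt(3*dt) = 0.113114
u = exp(dx) = 1.119760; d = 1/u = 0.893048
p_u = 0.158345, p_m = 0.666667, p_d = 0.174988
Discount per step: exp(-r*dt) = 0.999750
Stock lattice S(k, j) with j the centered position index:
  k=0: S(0,+0) = 90.9600
  k=1: S(1,-1) = 81.2317; S(1,+0) = 90.9600; S(1,+1) = 101.8534
  k=2: S(2,-2) = 72.5438; S(2,-1) = 81.2317; S(2,+0) = 90.9600; S(2,+1) = 101.8534; S(2,+2) = 114.0513
Terminal payoffs V(N, j) = max(K - S_T, 0):
  V(2,-2) = 31.626169; V(2,-1) = 22.938314; V(2,+0) = 13.210000; V(2,+1) = 2.316622; V(2,+2) = 0.000000
Backward induction: V(k, j) = exp(-r*dt) * [p_u * V(k+1, j+1) + p_m * V(k+1, j) + p_d * V(k+1, j-1)]
  V(1,-1) = exp(-r*dt) * [p_u*13.210000 + p_m*22.938314 + p_d*31.626169] = 22.912429
  V(1,+0) = exp(-r*dt) * [p_u*2.316622 + p_m*13.210000 + p_d*22.938314] = 13.184132
  V(1,+1) = exp(-r*dt) * [p_u*0.000000 + p_m*2.316622 + p_d*13.210000] = 3.855046
  V(0,+0) = exp(-r*dt) * [p_u*3.855046 + p_m*13.184132 + p_d*22.912429] = 13.405904

Answer: Price = V(0,0) = 13.4059


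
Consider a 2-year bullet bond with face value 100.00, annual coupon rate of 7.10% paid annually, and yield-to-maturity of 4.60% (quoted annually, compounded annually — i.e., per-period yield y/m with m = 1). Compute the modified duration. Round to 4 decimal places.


Coupon per period c = face * coupon_rate / m = 7.100000
Periods per year m = 1; per-period yield y/m = 0.046000
Number of cashflows N = 2
Cashflows (t years, CF_t, discount factor 1/(1+y/m)^(m*t), PV):
  t = 1.0000: CF_t = 7.100000, DF = 0.956023, PV = 6.787763
  t = 2.0000: CF_t = 107.100000, DF = 0.913980, PV = 97.887244
Price P = sum_t PV_t = 104.675007
First compute Macaulay numerator sum_t t * PV_t:
  t * PV_t at t = 1.0000: 6.787763
  t * PV_t at t = 2.0000: 195.774488
Macaulay duration D = 202.562251 / 104.675007 = 1.935154
Modified duration = D / (1 + y/m) = 1.935154 / (1 + 0.046000) = 1.850052

Answer: Modified duration = 1.8501


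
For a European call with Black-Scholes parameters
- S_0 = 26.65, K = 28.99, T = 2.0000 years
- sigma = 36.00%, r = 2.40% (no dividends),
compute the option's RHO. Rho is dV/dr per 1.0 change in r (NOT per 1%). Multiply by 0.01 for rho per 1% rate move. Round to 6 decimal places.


Answer: Rho = 20.578085

Derivation:
d1 = 0.1835299730; d2 = -0.3255869095
phi(d1) = 0.3922797057; exp(-qT) = 1.0000000000; exp(-rT) = 0.9531337871
N(d2) = 0.3723684589
Rho = K*T*exp(-rT)*N(d2) = 28.9900 * 2.0000 * 0.9531337871 * 0.3723684589 = 20.578085


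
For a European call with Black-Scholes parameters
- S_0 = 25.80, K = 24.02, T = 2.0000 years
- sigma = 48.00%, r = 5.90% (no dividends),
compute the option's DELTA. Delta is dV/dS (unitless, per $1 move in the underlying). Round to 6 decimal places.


d1 = 0.6185529636; d2 = -0.0602695463
phi(d1) = 0.3294790799; exp(-qT) = 1.0000000000; exp(-rT) = 0.8886960526
N(d1) = 0.7318945518
Delta = exp(-qT) * N(d1) = 1.0000000000 * 0.7318945518 = 0.731895

Answer: Delta = 0.731895


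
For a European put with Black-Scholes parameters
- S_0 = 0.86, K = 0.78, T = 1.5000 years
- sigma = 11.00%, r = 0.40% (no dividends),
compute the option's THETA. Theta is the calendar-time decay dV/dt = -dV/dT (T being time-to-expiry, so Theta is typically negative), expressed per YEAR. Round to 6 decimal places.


Answer: Theta = -0.010109

Derivation:
d1 = 0.8366378411; d2 = 0.7019159053
phi(d1) = 0.2811350917; exp(-qT) = 1.0000000000; exp(-rT) = 0.9940179641
Theta = -S*exp(-qT)*phi(d1)*sigma/(2*sqrt(T)) + r*K*exp(-rT)*N(-d2) - q*S*exp(-qT)*N(-d1)
N(-d1) = 0.2013980842; N(-d2) = 0.2413658046; sqrt(T) = 1.2247448714
Term 1 = -0.8600 * 1.0000000000 * 0.2811350917 * 0.1100 / (2 * 1.2247448714) = -0.0108575183
Term 2 = 0.0040 * 0.7800 * 0.9940179641 * 0.2413658046 = 0.0007485565
Term 3 = 0 (no dividend yield, q = 0)
Theta = -0.0108575183 + (0.0007485565) + (0.0000000000) = -0.010109


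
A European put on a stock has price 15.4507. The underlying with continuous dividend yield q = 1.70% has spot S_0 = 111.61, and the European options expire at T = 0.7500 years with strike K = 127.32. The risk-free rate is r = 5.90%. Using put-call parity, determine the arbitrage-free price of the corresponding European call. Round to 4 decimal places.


Put-call parity: C - P = S_0 * exp(-qT) - K * exp(-rT).
S_0 * exp(-qT) = 111.6100 * 0.98733094 = 110.19600587
K * exp(-rT) = 127.3200 * 0.95671475 = 121.80892183
C = P + S*exp(-qT) - K*exp(-rT)
C = 15.4507 + 110.19600587 - 121.80892183 = 3.8378

Answer: Call price = 3.8378


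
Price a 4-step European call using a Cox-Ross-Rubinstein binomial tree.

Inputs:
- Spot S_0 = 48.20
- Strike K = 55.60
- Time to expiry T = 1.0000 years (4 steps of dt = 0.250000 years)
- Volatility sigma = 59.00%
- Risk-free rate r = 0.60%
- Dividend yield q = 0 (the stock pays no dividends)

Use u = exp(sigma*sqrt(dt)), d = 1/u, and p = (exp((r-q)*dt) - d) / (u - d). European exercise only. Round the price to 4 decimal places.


dt = T/N = 0.250000
u = exp(sigma*sqrt(dt)) = 1.343126; d = 1/u = 0.744532
p = (exp((r-q)*dt) - d) / (u - d) = 0.429288
Discount per step: exp(-r*dt) = 0.998501
Stock lattice S(k, i) with i counting down-moves:
  k=0: S(0,0) = 48.2000
  k=1: S(1,0) = 64.7387; S(1,1) = 35.8864
  k=2: S(2,0) = 86.9522; S(2,1) = 48.2000; S(2,2) = 26.7186
  k=3: S(3,0) = 116.7878; S(3,1) = 64.7387; S(3,2) = 35.8864; S(3,3) = 19.8928
  k=4: S(4,0) = 156.8608; S(4,1) = 86.9522; S(4,2) = 48.2000; S(4,3) = 26.7186; S(4,4) = 14.8108
Terminal payoffs V(N, i) = max(S_T - K, 0):
  V(4,0) = 101.260837; V(4,1) = 31.352242; V(4,2) = 0.000000; V(4,3) = 0.000000; V(4,4) = 0.000000
Backward induction: V(k, i) = exp(-r*dt) * [p * V(k+1, i) + (1-p) * V(k+1, i+1)].
  V(3,0) = exp(-r*dt) * [p*101.260837 + (1-p)*31.352242] = 61.271185
  V(3,1) = exp(-r*dt) * [p*31.352242 + (1-p)*0.000000] = 13.438967
  V(3,2) = exp(-r*dt) * [p*0.000000 + (1-p)*0.000000] = 0.000000
  V(3,3) = exp(-r*dt) * [p*0.000000 + (1-p)*0.000000] = 0.000000
  V(2,0) = exp(-r*dt) * [p*61.271185 + (1-p)*13.438967] = 33.921842
  V(2,1) = exp(-r*dt) * [p*13.438967 + (1-p)*0.000000] = 5.760540
  V(2,2) = exp(-r*dt) * [p*0.000000 + (1-p)*0.000000] = 0.000000
  V(1,0) = exp(-r*dt) * [p*33.921842 + (1-p)*5.760540] = 17.823093
  V(1,1) = exp(-r*dt) * [p*5.760540 + (1-p)*0.000000] = 2.469224
  V(0,0) = exp(-r*dt) * [p*17.823093 + (1-p)*2.469224] = 9.046875

Answer: Price = V(0,0) = 9.0469


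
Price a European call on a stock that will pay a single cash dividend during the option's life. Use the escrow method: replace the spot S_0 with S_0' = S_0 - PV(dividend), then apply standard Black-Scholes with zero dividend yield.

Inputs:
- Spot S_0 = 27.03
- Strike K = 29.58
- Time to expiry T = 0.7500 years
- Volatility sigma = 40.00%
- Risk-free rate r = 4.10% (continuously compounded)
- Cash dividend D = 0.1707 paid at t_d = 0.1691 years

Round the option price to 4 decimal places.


PV(D) = D * exp(-r * t_d) = 0.1707 * 0.99309088 = 0.16952061
S_0' = S_0 - PV(D) = 27.0300 - 0.16952061 = 26.86047939
d1 = (ln(S_0'/K) + (r + sigma^2/2)*T) / (sigma*sqrt(T)) = -0.01643260
d2 = d1 - sigma*sqrt(T) = -0.36284276
exp(-rT) = 0.96971797
N(d1) = 0.49344464; N(d2) = 0.35836117
C = S_0' * N(d1) - K * exp(-rT) * N(d2) = 26.86047939 * 0.49344464 - 29.5800 * 0.96971797 * 0.35836117 = 2.9748

Answer: Price = 2.9748


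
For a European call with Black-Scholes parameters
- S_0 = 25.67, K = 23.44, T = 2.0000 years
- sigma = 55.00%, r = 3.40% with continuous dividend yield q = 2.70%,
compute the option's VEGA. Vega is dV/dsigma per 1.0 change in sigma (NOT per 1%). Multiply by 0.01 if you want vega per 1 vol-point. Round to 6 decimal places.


Answer: Vega = 11.962813

Derivation:
d1 = 0.5237463177; d2 = -0.2540711416
phi(d1) = 0.3478118397; exp(-qT) = 0.9474321065; exp(-rT) = 0.9342604736
Vega = S * exp(-qT) * phi(d1) * sqrt(T) = 25.6700 * 0.9474321065 * 0.3478118397 * 1.4142135624 = 11.962813


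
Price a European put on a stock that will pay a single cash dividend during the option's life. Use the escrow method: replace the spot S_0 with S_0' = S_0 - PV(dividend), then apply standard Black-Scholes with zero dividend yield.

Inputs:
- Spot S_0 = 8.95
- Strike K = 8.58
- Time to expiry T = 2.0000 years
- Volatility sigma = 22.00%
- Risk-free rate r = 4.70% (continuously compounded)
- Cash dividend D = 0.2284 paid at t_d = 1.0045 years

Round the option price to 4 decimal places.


Answer: Price = 0.6260

Derivation:
PV(D) = D * exp(-r * t_d) = 0.2284 * 0.95388563 = 0.21786748
S_0' = S_0 - PV(D) = 8.9500 - 0.21786748 = 8.73213252
d1 = (ln(S_0'/K) + (r + sigma^2/2)*T) / (sigma*sqrt(T)) = 0.51418138
d2 = d1 - sigma*sqrt(T) = 0.20305440
exp(-rT) = 0.91028276
N(-d1) = 0.30356259; N(-d2) = 0.41954626
P = K * exp(-rT) * N(-d2) - S_0' * N(-d1) = 8.5800 * 0.91028276 * 0.41954626 - 8.73213252 * 0.30356259 = 0.6260


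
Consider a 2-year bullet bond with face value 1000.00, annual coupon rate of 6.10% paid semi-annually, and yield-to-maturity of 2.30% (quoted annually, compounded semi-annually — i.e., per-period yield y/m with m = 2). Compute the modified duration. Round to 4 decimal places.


Answer: Modified duration = 1.8946

Derivation:
Coupon per period c = face * coupon_rate / m = 30.500000
Periods per year m = 2; per-period yield y/m = 0.011500
Number of cashflows N = 4
Cashflows (t years, CF_t, discount factor 1/(1+y/m)^(m*t), PV):
  t = 0.5000: CF_t = 30.500000, DF = 0.988631, PV = 30.153238
  t = 1.0000: CF_t = 30.500000, DF = 0.977391, PV = 29.810418
  t = 1.5000: CF_t = 30.500000, DF = 0.966279, PV = 29.471496
  t = 2.0000: CF_t = 1030.500000, DF = 0.955293, PV = 984.429110
Price P = sum_t PV_t = 1073.864262
First compute Macaulay numerator sum_t t * PV_t:
  t * PV_t at t = 0.5000: 15.076619
  t * PV_t at t = 1.0000: 29.810418
  t * PV_t at t = 1.5000: 44.207244
  t * PV_t at t = 2.0000: 1968.858221
Macaulay duration D = 2057.952501 / 1073.864262 = 1.916399
Modified duration = D / (1 + y/m) = 1.916399 / (1 + 0.011500) = 1.894611


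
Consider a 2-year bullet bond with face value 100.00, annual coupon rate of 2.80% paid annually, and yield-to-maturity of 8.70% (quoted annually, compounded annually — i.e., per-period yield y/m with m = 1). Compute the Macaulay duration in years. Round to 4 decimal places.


Coupon per period c = face * coupon_rate / m = 2.800000
Periods per year m = 1; per-period yield y/m = 0.087000
Number of cashflows N = 2
Cashflows (t years, CF_t, discount factor 1/(1+y/m)^(m*t), PV):
  t = 1.0000: CF_t = 2.800000, DF = 0.919963, PV = 2.575897
  t = 2.0000: CF_t = 102.800000, DF = 0.846332, PV = 87.002960
Price P = sum_t PV_t = 89.578857
Macaulay numerator sum_t t * PV_t:
  t * PV_t at t = 1.0000: 2.575897
  t * PV_t at t = 2.0000: 174.005919
Macaulay duration D = (sum_t t * PV_t) / P = 176.581816 / 89.578857 = 1.971244

Answer: Macaulay duration = 1.9712 years


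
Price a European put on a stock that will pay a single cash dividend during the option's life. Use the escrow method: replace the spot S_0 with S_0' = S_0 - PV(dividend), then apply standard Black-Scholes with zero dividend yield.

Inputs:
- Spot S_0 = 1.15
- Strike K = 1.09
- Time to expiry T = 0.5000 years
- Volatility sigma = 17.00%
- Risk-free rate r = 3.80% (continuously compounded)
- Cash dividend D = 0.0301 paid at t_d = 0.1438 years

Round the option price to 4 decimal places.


PV(D) = D * exp(-r * t_d) = 0.0301 * 0.99455050 = 0.02993597
S_0' = S_0 - PV(D) = 1.1500 - 0.02993597 = 1.12006403
d1 = (ln(S_0'/K) + (r + sigma^2/2)*T) / (sigma*sqrt(T)) = 0.44450527
d2 = d1 - sigma*sqrt(T) = 0.32429711
exp(-rT) = 0.98117936
N(-d1) = 0.32833866; N(-d2) = 0.37285655
P = K * exp(-rT) * N(-d2) - S_0' * N(-d1) = 1.0900 * 0.98117936 * 0.37285655 - 1.12006403 * 0.32833866 = 0.0310

Answer: Price = 0.0310


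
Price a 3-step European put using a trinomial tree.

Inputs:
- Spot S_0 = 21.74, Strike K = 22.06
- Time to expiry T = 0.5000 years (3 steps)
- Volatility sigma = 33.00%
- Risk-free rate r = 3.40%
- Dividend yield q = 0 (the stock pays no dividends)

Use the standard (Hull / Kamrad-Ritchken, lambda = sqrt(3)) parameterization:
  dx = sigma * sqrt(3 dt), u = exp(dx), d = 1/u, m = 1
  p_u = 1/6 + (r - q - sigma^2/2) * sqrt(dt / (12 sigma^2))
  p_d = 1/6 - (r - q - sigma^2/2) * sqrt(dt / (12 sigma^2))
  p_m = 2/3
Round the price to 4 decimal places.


dt = T/N = 0.166667; dx = sigma*sqrt(3*dt) = 0.233345
u = exp(dx) = 1.262817; d = 1/u = 0.791880
p_u = 0.159363, p_m = 0.666667, p_d = 0.173970
Discount per step: exp(-r*dt) = 0.994349
Stock lattice S(k, j) with j the centered position index:
  k=0: S(0,+0) = 21.7400
  k=1: S(1,-1) = 17.2155; S(1,+0) = 21.7400; S(1,+1) = 27.4536
  k=2: S(2,-2) = 13.6326; S(2,-1) = 17.2155; S(2,+0) = 21.7400; S(2,+1) = 27.4536; S(2,+2) = 34.6689
  k=3: S(3,-3) = 10.7954; S(3,-2) = 13.6326; S(3,-1) = 17.2155; S(3,+0) = 21.7400; S(3,+1) = 27.4536; S(3,+2) = 34.6689; S(3,+3) = 43.7805
Terminal payoffs V(N, j) = max(K - S_T, 0):
  V(3,-3) = 11.264621; V(3,-2) = 8.427408; V(3,-1) = 4.844526; V(3,+0) = 0.320000; V(3,+1) = 0.000000; V(3,+2) = 0.000000; V(3,+3) = 0.000000
Backward induction: V(k, j) = exp(-r*dt) * [p_u * V(k+1, j+1) + p_m * V(k+1, j) + p_d * V(k+1, j-1)]
  V(2,-2) = exp(-r*dt) * [p_u*4.844526 + p_m*8.427408 + p_d*11.264621] = 8.302834
  V(2,-1) = exp(-r*dt) * [p_u*0.320000 + p_m*4.844526 + p_d*8.427408] = 4.719973
  V(2,+0) = exp(-r*dt) * [p_u*0.000000 + p_m*0.320000 + p_d*4.844526] = 1.050167
  V(2,+1) = exp(-r*dt) * [p_u*0.000000 + p_m*0.000000 + p_d*0.320000] = 0.055356
  V(2,+2) = exp(-r*dt) * [p_u*0.000000 + p_m*0.000000 + p_d*0.000000] = 0.000000
  V(1,-1) = exp(-r*dt) * [p_u*1.050167 + p_m*4.719973 + p_d*8.302834] = 4.731561
  V(1,+0) = exp(-r*dt) * [p_u*0.055356 + p_m*1.050167 + p_d*4.719973] = 1.521420
  V(1,+1) = exp(-r*dt) * [p_u*0.000000 + p_m*0.055356 + p_d*1.050167] = 0.218360
  V(0,+0) = exp(-r*dt) * [p_u*0.218360 + p_m*1.521420 + p_d*4.731561] = 1.861649

Answer: Price = V(0,0) = 1.8616
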